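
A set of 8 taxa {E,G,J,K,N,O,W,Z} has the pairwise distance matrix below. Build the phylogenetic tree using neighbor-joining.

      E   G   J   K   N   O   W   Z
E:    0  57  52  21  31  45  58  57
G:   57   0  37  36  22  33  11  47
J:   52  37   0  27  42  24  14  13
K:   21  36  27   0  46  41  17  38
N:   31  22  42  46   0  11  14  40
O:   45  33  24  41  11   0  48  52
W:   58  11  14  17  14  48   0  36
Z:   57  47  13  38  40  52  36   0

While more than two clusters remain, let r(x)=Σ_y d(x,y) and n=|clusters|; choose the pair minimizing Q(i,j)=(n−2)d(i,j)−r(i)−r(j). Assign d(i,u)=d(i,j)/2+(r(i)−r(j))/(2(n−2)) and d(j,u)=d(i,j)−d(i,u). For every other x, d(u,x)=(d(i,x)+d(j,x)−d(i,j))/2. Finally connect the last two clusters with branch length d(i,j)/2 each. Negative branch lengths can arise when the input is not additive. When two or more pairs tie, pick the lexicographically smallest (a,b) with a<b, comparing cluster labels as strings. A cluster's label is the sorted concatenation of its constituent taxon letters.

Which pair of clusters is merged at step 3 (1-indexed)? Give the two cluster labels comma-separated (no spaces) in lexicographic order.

N,O

1. join E+K (d=21, Q=-421) ⇒ EK; edges |E|=221/12, |K|=31/12
  updated: d(EK,G)=36, d(EK,J)=29, d(EK,N)=28, d(EK,O)=65/2, d(EK,W)=27, d(EK,Z)=37
2. join J+Z (d=13, Q=-319) ⇒ JZ; edges |J|=-1/10, |Z|=131/10
  updated: d(EK,JZ)=53/2, d(G,JZ)=71/2, d(JZ,N)=69/2, d(JZ,O)=63/2, d(JZ,W)=37/2
3. join N+O (d=11, Q=-443/2) ⇒ NO; edges |N|=-5/16, |O|=181/16
  updated: d(EK,NO)=99/4, d(G,NO)=22, d(JZ,NO)=55/2, d(NO,W)=51/2
4. join G+W (d=11, Q=-307/2) ⇒ GW; edges |G|=37/4, |W|=7/4
  updated: d(EK,GW)=26, d(GW,JZ)=43/2, d(GW,NO)=73/4
5. join EK+JZ (d=53/2, Q=-399/4) ⇒ EJKZ; edges |EK|=219/16, |JZ|=205/16
  updated: d(EJKZ,GW)=21/2, d(EJKZ,NO)=103/8
6. join EJKZ+GW (d=21/2, Q=-333/8) ⇒ EGJKWZ; edges |EJKZ|=41/16, |GW|=127/16
  updated: d(EGJKWZ,NO)=165/16
7. join EGJKWZ+NO (d=165/16) ⇒ EGJKNOWZ; edges |EGJKWZ|=165/32, |NO|=165/32
final tree: ((((E:221/12,K:31/12):219/16,(J:-1/10,Z:131/10):205/16):41/16,(G:37/4,W:7/4):127/16):165/32,(N:-5/16,O:181/16):165/32)
total length: 1653/16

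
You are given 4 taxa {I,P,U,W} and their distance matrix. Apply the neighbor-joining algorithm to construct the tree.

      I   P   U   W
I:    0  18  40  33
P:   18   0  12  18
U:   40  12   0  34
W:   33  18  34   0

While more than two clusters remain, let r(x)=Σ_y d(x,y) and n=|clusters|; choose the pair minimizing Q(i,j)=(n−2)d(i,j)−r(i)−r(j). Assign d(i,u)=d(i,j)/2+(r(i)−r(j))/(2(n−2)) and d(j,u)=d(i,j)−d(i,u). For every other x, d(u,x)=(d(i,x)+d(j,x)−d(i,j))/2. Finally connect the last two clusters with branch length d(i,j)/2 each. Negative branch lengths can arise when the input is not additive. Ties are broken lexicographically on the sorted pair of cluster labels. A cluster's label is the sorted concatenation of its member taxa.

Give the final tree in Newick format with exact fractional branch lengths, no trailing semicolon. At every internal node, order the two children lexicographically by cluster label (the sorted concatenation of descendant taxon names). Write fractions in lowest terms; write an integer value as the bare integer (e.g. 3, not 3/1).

iteration 1: select I,W (d=33, Q=-110); attach at lengths (18, 15); label the merged cluster IW
  updated: d(IW,P)=3/2, d(IW,U)=41/2
iteration 2: select IW,P (d=3/2, Q=-34); attach at lengths (5, -7/2); label the merged cluster IPW
  updated: d(IPW,U)=31/2
iteration 3: select IPW,U (d=31/2); attach at lengths (31/4, 31/4); label the merged cluster IPUW
final tree: (((I:18,W:15):5,P:-7/2):31/4,U:31/4)
total length: 50

(((I:18,W:15):5,P:-7/2):31/4,U:31/4)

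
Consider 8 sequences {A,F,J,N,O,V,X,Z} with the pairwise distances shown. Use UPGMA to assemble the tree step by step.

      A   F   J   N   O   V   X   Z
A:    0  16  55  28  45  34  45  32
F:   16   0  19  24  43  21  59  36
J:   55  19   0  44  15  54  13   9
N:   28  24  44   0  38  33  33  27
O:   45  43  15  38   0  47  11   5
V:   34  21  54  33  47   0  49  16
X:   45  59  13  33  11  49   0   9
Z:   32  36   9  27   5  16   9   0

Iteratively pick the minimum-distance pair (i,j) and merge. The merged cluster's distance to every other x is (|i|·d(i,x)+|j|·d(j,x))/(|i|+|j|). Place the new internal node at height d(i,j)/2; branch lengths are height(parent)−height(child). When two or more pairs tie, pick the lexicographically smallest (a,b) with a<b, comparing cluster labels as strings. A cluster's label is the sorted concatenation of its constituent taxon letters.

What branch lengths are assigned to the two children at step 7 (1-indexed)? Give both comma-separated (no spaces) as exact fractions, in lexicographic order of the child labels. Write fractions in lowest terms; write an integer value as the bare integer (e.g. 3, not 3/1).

259/48,667/48

iteration 1: select O,Z (d=5); attach at lengths (5/2, 5/2); label the merged cluster OZ
  updated: d(A,OZ)=77/2, d(F,OZ)=79/2, d(J,OZ)=12, d(N,OZ)=65/2, d(OZ,V)=63/2, d(OZ,X)=10
iteration 2: select OZ,X (d=10); attach at lengths (5/2, 5); label the merged cluster OXZ
  updated: d(A,OXZ)=122/3, d(F,OXZ)=46, d(J,OXZ)=37/3, d(N,OXZ)=98/3, d(OXZ,V)=112/3
iteration 3: select J,OXZ (d=37/3); attach at lengths (37/6, 7/6); label the merged cluster JOXZ
  updated: d(A,JOXZ)=177/4, d(F,JOXZ)=157/4, d(JOXZ,N)=71/2, d(JOXZ,V)=83/2
iteration 4: select A,F (d=16); attach at lengths (8, 8); label the merged cluster AF
  updated: d(AF,JOXZ)=167/4, d(AF,N)=26, d(AF,V)=55/2
iteration 5: select AF,N (d=26); attach at lengths (5, 13); label the merged cluster AFN
  updated: d(AFN,JOXZ)=119/3, d(AFN,V)=88/3
iteration 6: select AFN,V (d=88/3); attach at lengths (5/3, 44/3); label the merged cluster AFNV
  updated: d(AFNV,JOXZ)=321/8
iteration 7: select AFNV,JOXZ (d=321/8); attach at lengths (259/48, 667/48); label the merged cluster AFJNOVXZ
final tree: ((((A:8,F:8):5,N:13):5/3,V:44/3):259/48,(J:37/6,((O:5/2,Z:5/2):5/2,X:5):7/6):667/48)
total length: 2147/24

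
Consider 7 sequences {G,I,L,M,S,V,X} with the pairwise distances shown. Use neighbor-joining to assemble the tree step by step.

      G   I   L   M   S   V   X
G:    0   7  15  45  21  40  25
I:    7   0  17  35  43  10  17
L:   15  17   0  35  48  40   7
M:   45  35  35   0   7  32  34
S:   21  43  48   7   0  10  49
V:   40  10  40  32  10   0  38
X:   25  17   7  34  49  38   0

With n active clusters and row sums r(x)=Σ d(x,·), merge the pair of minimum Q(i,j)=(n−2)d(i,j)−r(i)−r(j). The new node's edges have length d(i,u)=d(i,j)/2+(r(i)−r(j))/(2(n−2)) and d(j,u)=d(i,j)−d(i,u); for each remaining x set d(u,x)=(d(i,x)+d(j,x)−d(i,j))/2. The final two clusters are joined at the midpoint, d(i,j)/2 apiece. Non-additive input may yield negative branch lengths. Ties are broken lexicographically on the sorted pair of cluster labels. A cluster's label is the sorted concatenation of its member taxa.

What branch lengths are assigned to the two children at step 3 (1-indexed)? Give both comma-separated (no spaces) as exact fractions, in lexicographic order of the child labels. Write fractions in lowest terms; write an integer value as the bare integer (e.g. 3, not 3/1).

step 1: merge (M,S) at d=7, Q=-331; branch lengths M→9/2, S→5/2; new cluster MS
  updated: d(G,MS)=59/2, d(I,MS)=71/2, d(L,MS)=38, d(MS,V)=35/2, d(MS,X)=38
step 2: merge (MS,V) at d=35/2, Q=-234; branch lengths MS→83/8, V→57/8; new cluster MSV
  updated: d(G,MSV)=26, d(I,MSV)=14, d(L,MSV)=121/4, d(MSV,X)=117/4
step 3: merge (L,X) at d=7, Q=-253/2; branch lengths L→2, X→5; new cluster LX
  updated: d(G,LX)=33/2, d(I,LX)=27/2, d(LX,MSV)=105/4
step 4: merge (G,LX) at d=33/2, Q=-291/4; branch lengths G→105/16, LX→159/16; new cluster GLX
  updated: d(GLX,I)=2, d(GLX,MSV)=143/8
step 5: merge (GLX,I) at d=2, Q=-271/8; branch lengths GLX→47/16, I→-15/16; new cluster GILX
  updated: d(GILX,MSV)=239/16
step 6: merge (GILX,MSV) at d=239/16; branch lengths GILX→239/32, MSV→239/32; new cluster GILMSVX
final tree: (((G:105/16,(L:2,X:5):159/16):47/16,I:-15/16):239/32,((M:9/2,S:5/2):83/8,V:57/8):239/32)
total length: 1039/16

2,5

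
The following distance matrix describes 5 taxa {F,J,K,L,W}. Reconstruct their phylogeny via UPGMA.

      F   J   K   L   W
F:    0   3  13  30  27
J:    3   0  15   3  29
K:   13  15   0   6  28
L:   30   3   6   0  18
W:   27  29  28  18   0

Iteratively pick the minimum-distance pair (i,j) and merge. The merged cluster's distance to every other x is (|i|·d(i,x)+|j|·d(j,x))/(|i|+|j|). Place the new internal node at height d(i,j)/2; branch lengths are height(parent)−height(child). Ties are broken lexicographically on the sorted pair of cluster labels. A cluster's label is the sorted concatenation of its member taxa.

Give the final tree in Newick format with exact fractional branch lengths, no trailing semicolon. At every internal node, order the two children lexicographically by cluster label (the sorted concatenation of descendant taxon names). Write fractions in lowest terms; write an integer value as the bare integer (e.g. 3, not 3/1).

iteration 1: select F,J (d=3); attach at lengths (3/2, 3/2); label the merged cluster FJ
  updated: d(FJ,K)=14, d(FJ,L)=33/2, d(FJ,W)=28
iteration 2: select K,L (d=6); attach at lengths (3, 3); label the merged cluster KL
  updated: d(FJ,KL)=61/4, d(KL,W)=23
iteration 3: select FJ,KL (d=61/4); attach at lengths (49/8, 37/8); label the merged cluster FJKL
  updated: d(FJKL,W)=51/2
iteration 4: select FJKL,W (d=51/2); attach at lengths (41/8, 51/4); label the merged cluster FJKLW
final tree: (((F:3/2,J:3/2):49/8,(K:3,L:3):37/8):41/8,W:51/4)
total length: 301/8

(((F:3/2,J:3/2):49/8,(K:3,L:3):37/8):41/8,W:51/4)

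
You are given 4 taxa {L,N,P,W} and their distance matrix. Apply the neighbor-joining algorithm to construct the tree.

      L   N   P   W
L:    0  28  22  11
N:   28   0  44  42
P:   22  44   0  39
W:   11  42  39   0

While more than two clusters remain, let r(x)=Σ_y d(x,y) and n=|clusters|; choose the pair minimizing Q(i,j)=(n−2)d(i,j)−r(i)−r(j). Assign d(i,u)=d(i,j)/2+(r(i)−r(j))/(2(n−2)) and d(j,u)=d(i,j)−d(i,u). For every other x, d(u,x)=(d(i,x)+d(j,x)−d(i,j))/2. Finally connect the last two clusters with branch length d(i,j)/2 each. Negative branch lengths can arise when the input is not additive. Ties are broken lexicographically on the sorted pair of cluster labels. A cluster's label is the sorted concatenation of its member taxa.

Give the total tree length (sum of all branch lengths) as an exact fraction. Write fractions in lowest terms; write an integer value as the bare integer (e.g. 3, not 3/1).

241/4

iteration 1: select L,W (d=11, Q=-131); attach at lengths (-9/4, 53/4); label the merged cluster LW
  updated: d(LW,N)=59/2, d(LW,P)=25
iteration 2: select LW,N (d=59/2, Q=-197/2); attach at lengths (21/4, 97/4); label the merged cluster LNW
  updated: d(LNW,P)=79/4
iteration 3: select LNW,P (d=79/4); attach at lengths (79/8, 79/8); label the merged cluster LNPW
final tree: (((L:-9/4,W:53/4):21/4,N:97/4):79/8,P:79/8)
total length: 241/4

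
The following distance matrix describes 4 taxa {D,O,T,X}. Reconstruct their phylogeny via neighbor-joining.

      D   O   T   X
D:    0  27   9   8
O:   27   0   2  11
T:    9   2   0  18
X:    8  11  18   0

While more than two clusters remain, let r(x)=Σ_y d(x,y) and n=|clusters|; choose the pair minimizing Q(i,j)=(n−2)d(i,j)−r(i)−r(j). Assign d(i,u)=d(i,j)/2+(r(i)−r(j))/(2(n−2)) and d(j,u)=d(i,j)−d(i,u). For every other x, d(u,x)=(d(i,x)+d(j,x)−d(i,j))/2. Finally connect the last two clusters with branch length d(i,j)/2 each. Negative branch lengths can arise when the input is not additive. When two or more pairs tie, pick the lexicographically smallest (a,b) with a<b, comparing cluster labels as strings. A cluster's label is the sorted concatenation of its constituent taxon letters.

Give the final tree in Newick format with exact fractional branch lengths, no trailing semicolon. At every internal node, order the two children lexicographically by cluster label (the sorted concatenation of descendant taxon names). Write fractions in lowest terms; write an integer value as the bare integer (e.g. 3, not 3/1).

(((D:23/4,X:9/4):45/4,O:15/4):-7/8,T:-7/8)

iteration 1: select D,X (d=8, Q=-65); attach at lengths (23/4, 9/4); label the merged cluster DX
  updated: d(DX,O)=15, d(DX,T)=19/2
iteration 2: select DX,O (d=15, Q=-53/2); attach at lengths (45/4, 15/4); label the merged cluster DOX
  updated: d(DOX,T)=-7/4
iteration 3: select DOX,T (d=-7/4); attach at lengths (-7/8, -7/8); label the merged cluster DOTX
final tree: (((D:23/4,X:9/4):45/4,O:15/4):-7/8,T:-7/8)
total length: 85/4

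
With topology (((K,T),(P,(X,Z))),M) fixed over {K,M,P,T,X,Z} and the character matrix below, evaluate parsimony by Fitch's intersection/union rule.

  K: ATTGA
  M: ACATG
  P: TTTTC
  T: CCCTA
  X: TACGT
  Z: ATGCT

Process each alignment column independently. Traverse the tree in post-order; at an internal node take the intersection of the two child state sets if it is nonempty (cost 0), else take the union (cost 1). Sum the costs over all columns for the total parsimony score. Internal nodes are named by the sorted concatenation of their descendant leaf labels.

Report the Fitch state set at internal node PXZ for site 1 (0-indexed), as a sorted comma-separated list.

T

[col 0] KT: children K:{A}, T:{C} ∪→ {A,C}; cost 1
[col 0] XZ: children X:{T}, Z:{A} ∪→ {A,T}; cost 1
[col 0] PXZ: children P:{T}, XZ:{A,T} ∩→ {T}; cost 0
[col 0] KPTXZ: children KT:{A,C}, PXZ:{T} ∪→ {A,C,T}; cost 1
[col 0] KMPTXZ: children KPTXZ:{A,C,T}, M:{A} ∩→ {A}; cost 0
[col 1] KT: children K:{T}, T:{C} ∪→ {C,T}; cost 1
[col 1] XZ: children X:{A}, Z:{T} ∪→ {A,T}; cost 1
[col 1] PXZ: children P:{T}, XZ:{A,T} ∩→ {T}; cost 0
[col 1] KPTXZ: children KT:{C,T}, PXZ:{T} ∩→ {T}; cost 0
[col 1] KMPTXZ: children KPTXZ:{T}, M:{C} ∪→ {C,T}; cost 1
[col 2] KT: children K:{T}, T:{C} ∪→ {C,T}; cost 1
[col 2] XZ: children X:{C}, Z:{G} ∪→ {C,G}; cost 1
[col 2] PXZ: children P:{T}, XZ:{C,G} ∪→ {C,G,T}; cost 1
[col 2] KPTXZ: children KT:{C,T}, PXZ:{C,G,T} ∩→ {C,T}; cost 0
[col 2] KMPTXZ: children KPTXZ:{C,T}, M:{A} ∪→ {A,C,T}; cost 1
[col 3] KT: children K:{G}, T:{T} ∪→ {G,T}; cost 1
[col 3] XZ: children X:{G}, Z:{C} ∪→ {C,G}; cost 1
[col 3] PXZ: children P:{T}, XZ:{C,G} ∪→ {C,G,T}; cost 1
[col 3] KPTXZ: children KT:{G,T}, PXZ:{C,G,T} ∩→ {G,T}; cost 0
[col 3] KMPTXZ: children KPTXZ:{G,T}, M:{T} ∩→ {T}; cost 0
[col 4] KT: children K:{A}, T:{A} ∩→ {A}; cost 0
[col 4] XZ: children X:{T}, Z:{T} ∩→ {T}; cost 0
[col 4] PXZ: children P:{C}, XZ:{T} ∪→ {C,T}; cost 1
[col 4] KPTXZ: children KT:{A}, PXZ:{C,T} ∪→ {A,C,T}; cost 1
[col 4] KMPTXZ: children KPTXZ:{A,C,T}, M:{G} ∪→ {A,C,G,T}; cost 1
per-site changes: [3, 3, 4, 3, 3]; total = 16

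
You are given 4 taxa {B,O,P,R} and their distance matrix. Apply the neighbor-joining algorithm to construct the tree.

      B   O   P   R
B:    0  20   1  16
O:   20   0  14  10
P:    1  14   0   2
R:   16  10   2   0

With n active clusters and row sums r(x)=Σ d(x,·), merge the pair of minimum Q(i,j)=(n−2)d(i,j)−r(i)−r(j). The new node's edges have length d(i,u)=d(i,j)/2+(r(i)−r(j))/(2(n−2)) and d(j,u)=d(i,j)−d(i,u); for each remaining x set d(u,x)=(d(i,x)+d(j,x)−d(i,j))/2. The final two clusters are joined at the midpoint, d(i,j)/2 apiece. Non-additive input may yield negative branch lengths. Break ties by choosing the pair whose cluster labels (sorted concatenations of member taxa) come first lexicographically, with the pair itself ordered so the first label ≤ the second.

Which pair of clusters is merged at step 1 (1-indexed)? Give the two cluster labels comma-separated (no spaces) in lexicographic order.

B,P

step 1: merge (B,P) at d=1, Q=-52; branch lengths B→11/2, P→-9/2; new cluster BP
  updated: d(BP,O)=33/2, d(BP,R)=17/2
step 2: merge (BP,O) at d=33/2, Q=-35; branch lengths BP→15/2, O→9; new cluster BOP
  updated: d(BOP,R)=1
step 3: merge (BOP,R) at d=1; branch lengths BOP→1/2, R→1/2; new cluster BOPR
final tree: (((B:11/2,P:-9/2):15/2,O:9):1/2,R:1/2)
total length: 37/2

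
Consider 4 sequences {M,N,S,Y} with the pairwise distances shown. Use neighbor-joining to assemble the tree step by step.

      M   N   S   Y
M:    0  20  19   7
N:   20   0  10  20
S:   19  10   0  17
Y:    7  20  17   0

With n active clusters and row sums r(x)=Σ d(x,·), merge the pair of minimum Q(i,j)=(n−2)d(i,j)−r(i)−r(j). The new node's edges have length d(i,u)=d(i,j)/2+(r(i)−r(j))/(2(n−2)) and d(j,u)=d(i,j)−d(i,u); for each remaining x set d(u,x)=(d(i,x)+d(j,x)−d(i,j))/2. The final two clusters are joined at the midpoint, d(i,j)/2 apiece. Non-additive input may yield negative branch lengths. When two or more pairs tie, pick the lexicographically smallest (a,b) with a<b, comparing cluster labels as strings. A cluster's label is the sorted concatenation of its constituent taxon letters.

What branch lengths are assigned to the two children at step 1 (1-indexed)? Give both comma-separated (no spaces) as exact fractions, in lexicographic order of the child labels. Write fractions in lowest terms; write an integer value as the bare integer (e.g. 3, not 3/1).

4,3

iteration 1: select M,Y (d=7, Q=-76); attach at lengths (4, 3); label the merged cluster MY
  updated: d(MY,N)=33/2, d(MY,S)=29/2
iteration 2: select MY,N (d=33/2, Q=-41); attach at lengths (21/2, 6); label the merged cluster MNY
  updated: d(MNY,S)=4
iteration 3: select MNY,S (d=4); attach at lengths (2, 2); label the merged cluster MNSY
final tree: (((M:4,Y:3):21/2,N:6):2,S:2)
total length: 55/2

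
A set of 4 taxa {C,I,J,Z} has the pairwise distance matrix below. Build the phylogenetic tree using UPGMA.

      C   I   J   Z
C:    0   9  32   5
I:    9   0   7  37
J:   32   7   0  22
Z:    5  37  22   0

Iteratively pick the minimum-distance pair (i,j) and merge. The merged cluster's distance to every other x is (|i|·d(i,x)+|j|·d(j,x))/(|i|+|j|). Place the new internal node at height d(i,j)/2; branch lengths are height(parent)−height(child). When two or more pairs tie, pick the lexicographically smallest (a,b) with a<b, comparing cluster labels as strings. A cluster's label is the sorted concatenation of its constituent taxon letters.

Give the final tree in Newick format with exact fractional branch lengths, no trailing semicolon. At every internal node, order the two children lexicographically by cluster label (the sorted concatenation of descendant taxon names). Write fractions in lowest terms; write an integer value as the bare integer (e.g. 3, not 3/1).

step 1: merge (C,Z) at d=5; branch lengths C→5/2, Z→5/2; new cluster CZ
  updated: d(CZ,I)=23, d(CZ,J)=27
step 2: merge (I,J) at d=7; branch lengths I→7/2, J→7/2; new cluster IJ
  updated: d(CZ,IJ)=25
step 3: merge (CZ,IJ) at d=25; branch lengths CZ→10, IJ→9; new cluster CIJZ
final tree: ((C:5/2,Z:5/2):10,(I:7/2,J:7/2):9)
total length: 31

((C:5/2,Z:5/2):10,(I:7/2,J:7/2):9)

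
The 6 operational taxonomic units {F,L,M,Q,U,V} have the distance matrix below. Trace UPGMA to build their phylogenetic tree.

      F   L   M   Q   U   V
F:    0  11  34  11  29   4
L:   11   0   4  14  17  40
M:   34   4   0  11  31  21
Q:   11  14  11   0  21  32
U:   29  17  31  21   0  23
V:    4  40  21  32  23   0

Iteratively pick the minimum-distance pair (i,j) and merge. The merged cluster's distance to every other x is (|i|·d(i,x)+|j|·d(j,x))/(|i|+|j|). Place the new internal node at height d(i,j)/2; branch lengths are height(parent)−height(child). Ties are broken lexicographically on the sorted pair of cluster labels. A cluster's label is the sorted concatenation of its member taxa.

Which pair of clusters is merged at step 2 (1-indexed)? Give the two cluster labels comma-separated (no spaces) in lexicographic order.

1. join F+V (d=4) ⇒ FV; edges |F|=2, |V|=2
  updated: d(FV,L)=51/2, d(FV,M)=55/2, d(FV,Q)=43/2, d(FV,U)=26
2. join L+M (d=4) ⇒ LM; edges |L|=2, |M|=2
  updated: d(FV,LM)=53/2, d(LM,Q)=25/2, d(LM,U)=24
3. join LM+Q (d=25/2) ⇒ LMQ; edges |LM|=17/4, |Q|=25/4
  updated: d(FV,LMQ)=149/6, d(LMQ,U)=23
4. join LMQ+U (d=23) ⇒ LMQU; edges |LMQ|=21/4, |U|=23/2
  updated: d(FV,LMQU)=201/8
5. join FV+LMQU (d=201/8) ⇒ FLMQUV; edges |FV|=169/16, |LMQU|=17/16
final tree: ((F:2,V:2):169/16,(((L:2,M:2):17/4,Q:25/4):21/4,U:23/2):17/16)
total length: 375/8

L,M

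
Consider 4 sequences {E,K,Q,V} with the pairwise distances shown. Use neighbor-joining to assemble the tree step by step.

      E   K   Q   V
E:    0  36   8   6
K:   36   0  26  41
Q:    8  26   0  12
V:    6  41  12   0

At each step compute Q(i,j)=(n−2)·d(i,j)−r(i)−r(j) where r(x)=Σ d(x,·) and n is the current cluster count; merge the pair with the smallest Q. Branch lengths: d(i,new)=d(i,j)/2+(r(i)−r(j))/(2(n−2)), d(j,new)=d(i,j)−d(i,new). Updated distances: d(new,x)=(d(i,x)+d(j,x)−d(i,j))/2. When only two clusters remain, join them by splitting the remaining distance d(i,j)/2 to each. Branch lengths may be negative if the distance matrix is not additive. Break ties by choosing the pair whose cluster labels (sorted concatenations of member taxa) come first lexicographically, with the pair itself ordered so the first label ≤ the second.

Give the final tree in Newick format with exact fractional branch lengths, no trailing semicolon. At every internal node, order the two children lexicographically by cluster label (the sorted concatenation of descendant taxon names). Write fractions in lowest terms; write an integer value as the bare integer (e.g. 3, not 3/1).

step 1: merge (E,V) at d=6, Q=-97; branch lengths E→3/4, V→21/4; new cluster EV
  updated: d(EV,K)=71/2, d(EV,Q)=7
step 2: merge (EV,K) at d=71/2, Q=-137/2; branch lengths EV→33/4, K→109/4; new cluster EKV
  updated: d(EKV,Q)=-5/4
step 3: merge (EKV,Q) at d=-5/4; branch lengths EKV→-5/8, Q→-5/8; new cluster EKQV
final tree: (((E:3/4,V:21/4):33/4,K:109/4):-5/8,Q:-5/8)
total length: 161/4

(((E:3/4,V:21/4):33/4,K:109/4):-5/8,Q:-5/8)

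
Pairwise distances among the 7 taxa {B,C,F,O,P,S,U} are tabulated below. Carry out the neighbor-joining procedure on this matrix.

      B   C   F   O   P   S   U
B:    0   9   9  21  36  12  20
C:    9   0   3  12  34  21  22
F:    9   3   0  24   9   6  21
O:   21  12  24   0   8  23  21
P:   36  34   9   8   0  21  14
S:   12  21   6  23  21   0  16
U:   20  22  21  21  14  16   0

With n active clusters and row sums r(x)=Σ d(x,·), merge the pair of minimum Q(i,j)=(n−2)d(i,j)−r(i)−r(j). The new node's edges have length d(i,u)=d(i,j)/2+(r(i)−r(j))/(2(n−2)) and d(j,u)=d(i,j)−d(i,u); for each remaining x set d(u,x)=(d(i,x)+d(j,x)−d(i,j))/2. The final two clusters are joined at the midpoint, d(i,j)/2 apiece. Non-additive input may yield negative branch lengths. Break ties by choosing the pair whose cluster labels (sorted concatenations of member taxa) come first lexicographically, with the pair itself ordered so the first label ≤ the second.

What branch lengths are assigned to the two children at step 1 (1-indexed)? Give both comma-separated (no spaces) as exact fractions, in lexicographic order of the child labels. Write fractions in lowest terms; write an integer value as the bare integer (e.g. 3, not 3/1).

step 1: merge (O,P) at d=8, Q=-191; branch lengths O→27/10, P→53/10; new cluster OP
  updated: d(B,OP)=49/2, d(C,OP)=19, d(F,OP)=25/2, d(OP,S)=18, d(OP,U)=27/2
step 2: merge (OP,U) at d=27/2, Q=-126; branch lengths OP→49/8, U→59/8; new cluster OPU
  updated: d(B,OPU)=31/2, d(C,OPU)=55/4, d(F,OPU)=10, d(OPU,S)=41/4
step 3: merge (OPU,S) at d=41/4, Q=-68; branch lengths OPU→31/6, S→61/12; new cluster OPSU
  updated: d(B,OPSU)=69/8, d(C,OPSU)=49/4, d(F,OPSU)=23/8
step 4: merge (B,OPSU) at d=69/8, Q=-265/8; branch lengths B→161/32, OPSU→115/32; new cluster BOPSU
  updated: d(BOPSU,C)=101/16, d(BOPSU,F)=13/8
step 5: merge (BOPSU,C) at d=101/16, Q=-175/16; branch lengths BOPSU→79/32, C→123/32; new cluster BCOPSU
  updated: d(BCOPSU,F)=-27/32
step 6: merge (BCOPSU,F) at d=-27/32; branch lengths BCOPSU→-27/64, F→-27/64; new cluster BCFOPSU
final tree: (((B:161/32,(((O:27/10,P:53/10):49/8,U:59/8):31/6,S:61/12):115/32):79/32,C:123/32):-27/64,F:-27/64)
total length: 1467/32

27/10,53/10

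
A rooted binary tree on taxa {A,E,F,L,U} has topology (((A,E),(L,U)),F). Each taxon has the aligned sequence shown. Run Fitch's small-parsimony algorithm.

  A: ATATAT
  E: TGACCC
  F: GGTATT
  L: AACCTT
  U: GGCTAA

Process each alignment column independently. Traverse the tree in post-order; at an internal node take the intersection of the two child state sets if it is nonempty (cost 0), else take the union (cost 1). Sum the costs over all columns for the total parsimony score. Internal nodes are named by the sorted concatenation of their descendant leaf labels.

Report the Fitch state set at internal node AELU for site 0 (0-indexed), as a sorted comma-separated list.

[col 0] AE: children A:{A}, E:{T} ∪→ {A,T}; cost 1
[col 0] LU: children L:{A}, U:{G} ∪→ {A,G}; cost 1
[col 0] AELU: children AE:{A,T}, LU:{A,G} ∩→ {A}; cost 0
[col 0] AEFLU: children AELU:{A}, F:{G} ∪→ {A,G}; cost 1
[col 1] AE: children A:{T}, E:{G} ∪→ {G,T}; cost 1
[col 1] LU: children L:{A}, U:{G} ∪→ {A,G}; cost 1
[col 1] AELU: children AE:{G,T}, LU:{A,G} ∩→ {G}; cost 0
[col 1] AEFLU: children AELU:{G}, F:{G} ∩→ {G}; cost 0
[col 2] AE: children A:{A}, E:{A} ∩→ {A}; cost 0
[col 2] LU: children L:{C}, U:{C} ∩→ {C}; cost 0
[col 2] AELU: children AE:{A}, LU:{C} ∪→ {A,C}; cost 1
[col 2] AEFLU: children AELU:{A,C}, F:{T} ∪→ {A,C,T}; cost 1
[col 3] AE: children A:{T}, E:{C} ∪→ {C,T}; cost 1
[col 3] LU: children L:{C}, U:{T} ∪→ {C,T}; cost 1
[col 3] AELU: children AE:{C,T}, LU:{C,T} ∩→ {C,T}; cost 0
[col 3] AEFLU: children AELU:{C,T}, F:{A} ∪→ {A,C,T}; cost 1
[col 4] AE: children A:{A}, E:{C} ∪→ {A,C}; cost 1
[col 4] LU: children L:{T}, U:{A} ∪→ {A,T}; cost 1
[col 4] AELU: children AE:{A,C}, LU:{A,T} ∩→ {A}; cost 0
[col 4] AEFLU: children AELU:{A}, F:{T} ∪→ {A,T}; cost 1
[col 5] AE: children A:{T}, E:{C} ∪→ {C,T}; cost 1
[col 5] LU: children L:{T}, U:{A} ∪→ {A,T}; cost 1
[col 5] AELU: children AE:{C,T}, LU:{A,T} ∩→ {T}; cost 0
[col 5] AEFLU: children AELU:{T}, F:{T} ∩→ {T}; cost 0
per-site changes: [3, 2, 2, 3, 3, 2]; total = 15

A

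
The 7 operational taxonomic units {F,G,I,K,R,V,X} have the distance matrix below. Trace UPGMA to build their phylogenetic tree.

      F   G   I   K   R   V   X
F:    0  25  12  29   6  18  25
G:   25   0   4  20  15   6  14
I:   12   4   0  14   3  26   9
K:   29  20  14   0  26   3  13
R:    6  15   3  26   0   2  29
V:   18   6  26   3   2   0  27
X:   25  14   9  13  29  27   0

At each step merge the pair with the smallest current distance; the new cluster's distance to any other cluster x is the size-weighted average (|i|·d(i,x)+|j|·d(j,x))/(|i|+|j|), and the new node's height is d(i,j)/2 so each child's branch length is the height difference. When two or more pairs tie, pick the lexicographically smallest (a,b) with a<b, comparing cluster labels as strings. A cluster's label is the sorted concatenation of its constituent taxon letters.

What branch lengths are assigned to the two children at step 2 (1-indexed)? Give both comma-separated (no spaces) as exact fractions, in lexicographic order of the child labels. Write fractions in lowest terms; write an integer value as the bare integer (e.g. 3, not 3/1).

2,2

1. join R+V (d=2) ⇒ RV; edges |R|=1, |V|=1
  updated: d(F,RV)=12, d(G,RV)=21/2, d(I,RV)=29/2, d(K,RV)=29/2, d(RV,X)=28
2. join G+I (d=4) ⇒ GI; edges |G|=2, |I|=2
  updated: d(F,GI)=37/2, d(GI,K)=17, d(GI,RV)=25/2, d(GI,X)=23/2
3. join GI+X (d=23/2) ⇒ GIX; edges |GI|=15/4, |X|=23/4
  updated: d(F,GIX)=62/3, d(GIX,K)=47/3, d(GIX,RV)=53/3
4. join F+RV (d=12) ⇒ FRV; edges |F|=6, |RV|=5
  updated: d(FRV,GIX)=56/3, d(FRV,K)=58/3
5. join GIX+K (d=47/3) ⇒ GIKX; edges |GIX|=25/12, |K|=47/6
  updated: d(FRV,GIKX)=113/6
6. join FRV+GIKX (d=113/6) ⇒ FGIKRVX; edges |FRV|=41/12, |GIKX|=19/12
final tree: ((F:6,(R:1,V:1):5):41/12,(((G:2,I:2):15/4,X:23/4):25/12,K:47/6):19/12)
total length: 497/12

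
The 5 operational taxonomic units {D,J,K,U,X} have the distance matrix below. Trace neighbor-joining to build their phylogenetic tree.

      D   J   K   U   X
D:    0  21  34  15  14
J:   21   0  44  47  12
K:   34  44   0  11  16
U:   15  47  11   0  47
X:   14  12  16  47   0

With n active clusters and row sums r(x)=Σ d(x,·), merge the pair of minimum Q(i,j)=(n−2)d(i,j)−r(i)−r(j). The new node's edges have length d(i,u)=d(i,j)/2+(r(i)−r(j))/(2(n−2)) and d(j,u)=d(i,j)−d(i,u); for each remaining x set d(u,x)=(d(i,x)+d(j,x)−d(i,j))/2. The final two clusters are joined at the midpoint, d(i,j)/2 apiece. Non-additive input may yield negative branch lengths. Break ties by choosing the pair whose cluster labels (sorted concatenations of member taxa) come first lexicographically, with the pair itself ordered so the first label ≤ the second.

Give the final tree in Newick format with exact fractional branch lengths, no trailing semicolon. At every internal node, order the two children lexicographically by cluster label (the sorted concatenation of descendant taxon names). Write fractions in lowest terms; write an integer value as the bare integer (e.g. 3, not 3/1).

1. join K+U (d=11, Q=-192) ⇒ KU; edges |K|=3, |U|=8
  updated: d(D,KU)=19, d(J,KU)=40, d(KU,X)=26
2. join D+KU (d=19, Q=-101) ⇒ DKU; edges |D|=7/4, |KU|=69/4
  updated: d(DKU,J)=21, d(DKU,X)=21/2
3. join DKU+J (d=21, Q=-87/2) ⇒ DJKU; edges |DKU|=39/4, |J|=45/4
  updated: d(DJKU,X)=3/4
4. join DJKU+X (d=3/4) ⇒ DJKUX; edges |DJKU|=3/8, |X|=3/8
final tree: (((D:7/4,(K:3,U:8):69/4):39/4,J:45/4):3/8,X:3/8)
total length: 207/4

(((D:7/4,(K:3,U:8):69/4):39/4,J:45/4):3/8,X:3/8)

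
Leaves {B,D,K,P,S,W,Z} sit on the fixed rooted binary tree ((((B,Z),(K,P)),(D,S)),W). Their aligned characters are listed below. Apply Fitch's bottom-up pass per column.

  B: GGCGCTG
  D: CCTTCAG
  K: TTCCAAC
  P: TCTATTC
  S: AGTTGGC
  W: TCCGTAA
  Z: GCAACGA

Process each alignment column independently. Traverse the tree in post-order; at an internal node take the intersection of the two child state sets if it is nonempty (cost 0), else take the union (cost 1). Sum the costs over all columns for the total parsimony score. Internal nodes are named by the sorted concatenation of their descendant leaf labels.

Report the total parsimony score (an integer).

BZ@0: {G} ∩ {G} = {G} (intersection, +0)
KP@0: {T} ∩ {T} = {T} (intersection, +0)
BKPZ@0: {G} ∪ {T} = {G,T} (union, +1)
DS@0: {C} ∪ {A} = {A,C} (union, +1)
BDKPSZ@0: {G,T} ∪ {A,C} = {A,C,G,T} (union, +1)
BDKPSWZ@0: {A,C,G,T} ∩ {T} = {T} (intersection, +0)
BZ@1: {G} ∪ {C} = {C,G} (union, +1)
KP@1: {T} ∪ {C} = {C,T} (union, +1)
BKPZ@1: {C,G} ∩ {C,T} = {C} (intersection, +0)
DS@1: {C} ∪ {G} = {C,G} (union, +1)
BDKPSZ@1: {C} ∩ {C,G} = {C} (intersection, +0)
BDKPSWZ@1: {C} ∩ {C} = {C} (intersection, +0)
BZ@2: {C} ∪ {A} = {A,C} (union, +1)
KP@2: {C} ∪ {T} = {C,T} (union, +1)
BKPZ@2: {A,C} ∩ {C,T} = {C} (intersection, +0)
DS@2: {T} ∩ {T} = {T} (intersection, +0)
BDKPSZ@2: {C} ∪ {T} = {C,T} (union, +1)
BDKPSWZ@2: {C,T} ∩ {C} = {C} (intersection, +0)
BZ@3: {G} ∪ {A} = {A,G} (union, +1)
KP@3: {C} ∪ {A} = {A,C} (union, +1)
BKPZ@3: {A,G} ∩ {A,C} = {A} (intersection, +0)
DS@3: {T} ∩ {T} = {T} (intersection, +0)
BDKPSZ@3: {A} ∪ {T} = {A,T} (union, +1)
BDKPSWZ@3: {A,T} ∪ {G} = {A,G,T} (union, +1)
BZ@4: {C} ∩ {C} = {C} (intersection, +0)
KP@4: {A} ∪ {T} = {A,T} (union, +1)
BKPZ@4: {C} ∪ {A,T} = {A,C,T} (union, +1)
DS@4: {C} ∪ {G} = {C,G} (union, +1)
BDKPSZ@4: {A,C,T} ∩ {C,G} = {C} (intersection, +0)
BDKPSWZ@4: {C} ∪ {T} = {C,T} (union, +1)
BZ@5: {T} ∪ {G} = {G,T} (union, +1)
KP@5: {A} ∪ {T} = {A,T} (union, +1)
BKPZ@5: {G,T} ∩ {A,T} = {T} (intersection, +0)
DS@5: {A} ∪ {G} = {A,G} (union, +1)
BDKPSZ@5: {T} ∪ {A,G} = {A,G,T} (union, +1)
BDKPSWZ@5: {A,G,T} ∩ {A} = {A} (intersection, +0)
BZ@6: {G} ∪ {A} = {A,G} (union, +1)
KP@6: {C} ∩ {C} = {C} (intersection, +0)
BKPZ@6: {A,G} ∪ {C} = {A,C,G} (union, +1)
DS@6: {G} ∪ {C} = {C,G} (union, +1)
BDKPSZ@6: {A,C,G} ∩ {C,G} = {C,G} (intersection, +0)
BDKPSWZ@6: {C,G} ∪ {A} = {A,C,G} (union, +1)
per-site changes: [3, 3, 3, 4, 4, 4, 4]; total = 25

25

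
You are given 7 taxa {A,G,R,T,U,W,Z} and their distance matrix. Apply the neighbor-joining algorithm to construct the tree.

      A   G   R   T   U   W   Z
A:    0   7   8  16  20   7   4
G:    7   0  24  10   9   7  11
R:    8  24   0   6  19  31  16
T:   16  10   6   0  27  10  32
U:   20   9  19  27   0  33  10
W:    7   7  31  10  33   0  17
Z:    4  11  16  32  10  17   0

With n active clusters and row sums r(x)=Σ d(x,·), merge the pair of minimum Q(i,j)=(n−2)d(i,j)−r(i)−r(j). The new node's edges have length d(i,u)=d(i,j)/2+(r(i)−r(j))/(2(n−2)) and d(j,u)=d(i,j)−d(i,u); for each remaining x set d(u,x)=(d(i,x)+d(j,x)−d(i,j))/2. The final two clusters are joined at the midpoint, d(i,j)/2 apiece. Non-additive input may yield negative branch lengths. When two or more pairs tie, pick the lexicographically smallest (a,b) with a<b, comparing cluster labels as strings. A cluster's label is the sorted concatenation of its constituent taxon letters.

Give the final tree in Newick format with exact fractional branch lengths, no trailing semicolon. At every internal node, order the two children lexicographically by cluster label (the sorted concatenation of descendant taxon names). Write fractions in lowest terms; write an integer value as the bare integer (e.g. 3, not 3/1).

(((A:-1/4,W:29/4):7/8,(G:1/12,(U:69/8,Z:11/8):59/12):27/8):71/16,(R:33/10,T:27/10):71/16)

step 1: merge (R,T) at d=6, Q=-175; branch lengths R→33/10, T→27/10; new cluster RT
  updated: d(A,RT)=9, d(G,RT)=14, d(RT,U)=20, d(RT,W)=35/2, d(RT,Z)=21
step 2: merge (U,Z) at d=10, Q=-115; branch lengths U→69/8, Z→11/8; new cluster UZ
  updated: d(A,UZ)=7, d(G,UZ)=5, d(RT,UZ)=31/2, d(UZ,W)=20
step 3: merge (G,UZ) at d=5, Q=-131/2; branch lengths G→1/12, UZ→59/12; new cluster GUZ
  updated: d(A,GUZ)=9/2, d(GUZ,RT)=49/4, d(GUZ,W)=11
step 4: merge (A,W) at d=7, Q=-42; branch lengths A→-1/4, W→29/4; new cluster AW
  updated: d(AW,GUZ)=17/4, d(AW,RT)=39/4
step 5: merge (AW,GUZ) at d=17/4, Q=-105/4; branch lengths AW→7/8, GUZ→27/8; new cluster AGUWZ
  updated: d(AGUWZ,RT)=71/8
step 6: merge (AGUWZ,RT) at d=71/8; branch lengths AGUWZ→71/16, RT→71/16; new cluster AGRTUWZ
final tree: (((A:-1/4,W:29/4):7/8,(G:1/12,(U:69/8,Z:11/8):59/12):27/8):71/16,(R:33/10,T:27/10):71/16)
total length: 329/8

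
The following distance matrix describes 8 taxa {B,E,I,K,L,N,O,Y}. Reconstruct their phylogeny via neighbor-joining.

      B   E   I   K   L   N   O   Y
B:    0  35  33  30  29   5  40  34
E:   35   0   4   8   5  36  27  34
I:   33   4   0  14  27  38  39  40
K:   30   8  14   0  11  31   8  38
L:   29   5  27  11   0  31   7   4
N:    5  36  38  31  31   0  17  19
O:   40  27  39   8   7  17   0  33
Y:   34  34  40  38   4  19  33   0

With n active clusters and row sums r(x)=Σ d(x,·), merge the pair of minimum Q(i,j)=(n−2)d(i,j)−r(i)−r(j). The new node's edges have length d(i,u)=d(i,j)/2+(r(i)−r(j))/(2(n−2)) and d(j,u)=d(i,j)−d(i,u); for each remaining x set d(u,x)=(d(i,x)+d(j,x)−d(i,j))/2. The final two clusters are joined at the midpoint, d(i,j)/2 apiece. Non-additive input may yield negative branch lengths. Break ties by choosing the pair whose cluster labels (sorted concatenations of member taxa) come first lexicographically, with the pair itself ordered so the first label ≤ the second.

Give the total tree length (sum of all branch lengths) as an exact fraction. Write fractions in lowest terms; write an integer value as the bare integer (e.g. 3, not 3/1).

step 1: merge (B,N) at d=5, Q=-353; branch lengths B→59/12, N→1/12; new cluster BN
  updated: d(BN,E)=33, d(BN,I)=33, d(BN,K)=28, d(BN,L)=55/2, d(BN,O)=26, d(BN,Y)=24
step 2: merge (E,I) at d=4, Q=-248; branch lengths E→-13/5, I→33/5; new cluster EI
  updated: d(BN,EI)=31, d(EI,K)=9, d(EI,L)=14, d(EI,O)=31, d(EI,Y)=35
step 3: merge (L,Y) at d=4, Q=-363/2; branch lengths L→-109/16, Y→173/16; new cluster LY
  updated: d(BN,LY)=95/4, d(EI,LY)=45/2, d(K,LY)=45/2, d(LY,O)=18
step 4: merge (EI,K) at d=9, Q=-134; branch lengths EI→53/6, K→1/6; new cluster EIK
  updated: d(BN,EIK)=25, d(EIK,LY)=18, d(EIK,O)=15
step 5: merge (BN,LY) at d=95/4, Q=-87; branch lengths BN→125/8, LY→65/8; new cluster BLNY
  updated: d(BLNY,EIK)=77/8, d(BLNY,O)=81/8
step 6: merge (BLNY,EIK) at d=77/8, Q=-139/4; branch lengths BLNY→19/8, EIK→29/4; new cluster BEIKLNY
  updated: d(BEIKLNY,O)=31/4
step 7: merge (BEIKLNY,O) at d=31/4; branch lengths BEIKLNY→31/8, O→31/8; new cluster BEIKLNOY
final tree: ((((B:59/12,N:1/12):125/8,(L:-109/16,Y:173/16):65/8):19/8,((E:-13/5,I:33/5):53/6,K:1/6):29/4):31/8,O:31/8)
total length: 505/8

505/8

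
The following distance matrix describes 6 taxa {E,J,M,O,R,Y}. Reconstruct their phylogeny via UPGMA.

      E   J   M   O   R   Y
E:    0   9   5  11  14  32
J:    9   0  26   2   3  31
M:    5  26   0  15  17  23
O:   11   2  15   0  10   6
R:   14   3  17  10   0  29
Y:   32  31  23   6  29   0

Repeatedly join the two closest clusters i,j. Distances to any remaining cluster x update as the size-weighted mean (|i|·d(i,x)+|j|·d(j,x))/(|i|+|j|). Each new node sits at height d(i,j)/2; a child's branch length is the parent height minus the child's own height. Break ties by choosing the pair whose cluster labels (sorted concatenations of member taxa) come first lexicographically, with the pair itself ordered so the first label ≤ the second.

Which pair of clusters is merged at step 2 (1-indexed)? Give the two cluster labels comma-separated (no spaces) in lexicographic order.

E,M

1. join J+O (d=2) ⇒ JO; edges |J|=1, |O|=1
  updated: d(E,JO)=10, d(JO,M)=41/2, d(JO,R)=13/2, d(JO,Y)=37/2
2. join E+M (d=5) ⇒ EM; edges |E|=5/2, |M|=5/2
  updated: d(EM,JO)=61/4, d(EM,R)=31/2, d(EM,Y)=55/2
3. join JO+R (d=13/2) ⇒ JOR; edges |JO|=9/4, |R|=13/4
  updated: d(EM,JOR)=46/3, d(JOR,Y)=22
4. join EM+JOR (d=46/3) ⇒ EJMOR; edges |EM|=31/6, |JOR|=53/12
  updated: d(EJMOR,Y)=121/5
5. join EJMOR+Y (d=121/5) ⇒ EJMORY; edges |EJMOR|=133/30, |Y|=121/10
final tree: (((E:5/2,M:5/2):31/6,((J:1,O:1):9/4,R:13/4):53/12):133/30,Y:121/10)
total length: 2317/60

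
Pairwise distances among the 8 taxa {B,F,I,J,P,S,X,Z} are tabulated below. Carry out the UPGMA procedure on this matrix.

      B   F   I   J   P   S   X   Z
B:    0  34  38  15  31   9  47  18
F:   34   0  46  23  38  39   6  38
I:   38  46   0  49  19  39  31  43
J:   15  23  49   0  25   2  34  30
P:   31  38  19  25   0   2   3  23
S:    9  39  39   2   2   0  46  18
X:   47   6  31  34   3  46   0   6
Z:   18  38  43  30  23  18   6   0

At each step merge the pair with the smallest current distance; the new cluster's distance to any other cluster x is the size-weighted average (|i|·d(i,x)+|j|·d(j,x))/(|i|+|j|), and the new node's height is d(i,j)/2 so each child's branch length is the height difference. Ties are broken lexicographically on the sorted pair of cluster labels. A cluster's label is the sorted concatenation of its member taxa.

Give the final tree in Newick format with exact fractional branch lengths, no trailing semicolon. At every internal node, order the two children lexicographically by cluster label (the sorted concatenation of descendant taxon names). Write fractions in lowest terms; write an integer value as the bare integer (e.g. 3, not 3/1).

(((B:6,(J:1,S:1):5):203/24,(F:41/3,((P:3/2,X:3/2):23/4,Z:29/4):77/12):19/24):751/168,I:265/14)

1. join J+S (d=2) ⇒ JS; edges |J|=1, |S|=1
  updated: d(B,JS)=12, d(F,JS)=31, d(I,JS)=44, d(JS,P)=27/2, d(JS,X)=40, d(JS,Z)=24
2. join P+X (d=3) ⇒ PX; edges |P|=3/2, |X|=3/2
  updated: d(B,PX)=39, d(F,PX)=22, d(I,PX)=25, d(JS,PX)=107/4, d(PX,Z)=29/2
3. join B+JS (d=12) ⇒ BJS; edges |B|=6, |JS|=5
  updated: d(BJS,F)=32, d(BJS,I)=42, d(BJS,PX)=185/6, d(BJS,Z)=22
4. join PX+Z (d=29/2) ⇒ PXZ; edges |PX|=23/4, |Z|=29/4
  updated: d(BJS,PXZ)=251/9, d(F,PXZ)=82/3, d(I,PXZ)=31
5. join F+PXZ (d=82/3) ⇒ FPXZ; edges |F|=41/3, |PXZ|=77/12
  updated: d(BJS,FPXZ)=347/12, d(FPXZ,I)=139/4
6. join BJS+FPXZ (d=347/12) ⇒ BFJPSXZ; edges |BJS|=203/24, |FPXZ|=19/24
  updated: d(BFJPSXZ,I)=265/7
7. join BFJPSXZ+I (d=265/7) ⇒ BFIJPSXZ; edges |BFJPSXZ|=751/168, |I|=265/14
final tree: (((B:6,(J:1,S:1):5):203/24,(F:41/3,((P:3/2,X:3/2):23/4,Z:29/4):77/12):19/24):751/168,I:265/14)
total length: 4577/56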